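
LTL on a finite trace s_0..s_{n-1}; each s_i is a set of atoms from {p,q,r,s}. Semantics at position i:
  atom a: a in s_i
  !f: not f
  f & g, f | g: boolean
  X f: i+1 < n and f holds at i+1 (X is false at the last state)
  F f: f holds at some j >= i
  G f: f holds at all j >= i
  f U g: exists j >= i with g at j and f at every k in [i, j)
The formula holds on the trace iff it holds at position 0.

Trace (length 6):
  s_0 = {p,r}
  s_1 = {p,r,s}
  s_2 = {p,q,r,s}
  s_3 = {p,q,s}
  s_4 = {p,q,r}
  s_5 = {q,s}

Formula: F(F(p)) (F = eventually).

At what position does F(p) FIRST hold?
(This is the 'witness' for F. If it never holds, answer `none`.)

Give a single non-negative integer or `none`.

s_0={p,r}: F(p)=True p=True
s_1={p,r,s}: F(p)=True p=True
s_2={p,q,r,s}: F(p)=True p=True
s_3={p,q,s}: F(p)=True p=True
s_4={p,q,r}: F(p)=True p=True
s_5={q,s}: F(p)=False p=False
F(F(p)) holds; first witness at position 0.

Answer: 0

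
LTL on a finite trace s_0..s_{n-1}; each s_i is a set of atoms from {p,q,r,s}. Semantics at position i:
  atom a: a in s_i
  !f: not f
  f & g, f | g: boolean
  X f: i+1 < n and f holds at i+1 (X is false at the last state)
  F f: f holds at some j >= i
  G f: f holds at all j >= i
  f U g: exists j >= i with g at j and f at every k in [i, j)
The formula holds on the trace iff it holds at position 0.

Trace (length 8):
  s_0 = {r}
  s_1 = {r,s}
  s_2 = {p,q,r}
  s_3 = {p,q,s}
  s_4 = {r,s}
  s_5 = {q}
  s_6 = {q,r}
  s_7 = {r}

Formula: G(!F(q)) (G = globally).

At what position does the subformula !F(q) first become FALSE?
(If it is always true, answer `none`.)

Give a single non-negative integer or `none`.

s_0={r}: !F(q)=False F(q)=True q=False
s_1={r,s}: !F(q)=False F(q)=True q=False
s_2={p,q,r}: !F(q)=False F(q)=True q=True
s_3={p,q,s}: !F(q)=False F(q)=True q=True
s_4={r,s}: !F(q)=False F(q)=True q=False
s_5={q}: !F(q)=False F(q)=True q=True
s_6={q,r}: !F(q)=False F(q)=True q=True
s_7={r}: !F(q)=True F(q)=False q=False
G(!F(q)) holds globally = False
First violation at position 0.

Answer: 0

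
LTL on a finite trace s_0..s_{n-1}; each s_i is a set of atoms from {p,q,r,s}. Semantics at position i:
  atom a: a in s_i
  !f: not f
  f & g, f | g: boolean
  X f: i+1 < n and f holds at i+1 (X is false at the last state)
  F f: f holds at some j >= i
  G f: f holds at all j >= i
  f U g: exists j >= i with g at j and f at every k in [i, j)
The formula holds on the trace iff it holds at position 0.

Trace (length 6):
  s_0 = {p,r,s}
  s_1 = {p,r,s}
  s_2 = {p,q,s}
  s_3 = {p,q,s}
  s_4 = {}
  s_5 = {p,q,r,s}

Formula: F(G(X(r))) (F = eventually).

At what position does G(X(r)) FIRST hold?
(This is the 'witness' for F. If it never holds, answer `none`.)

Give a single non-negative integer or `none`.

s_0={p,r,s}: G(X(r))=False X(r)=True r=True
s_1={p,r,s}: G(X(r))=False X(r)=False r=True
s_2={p,q,s}: G(X(r))=False X(r)=False r=False
s_3={p,q,s}: G(X(r))=False X(r)=False r=False
s_4={}: G(X(r))=False X(r)=True r=False
s_5={p,q,r,s}: G(X(r))=False X(r)=False r=True
F(G(X(r))) does not hold (no witness exists).

Answer: none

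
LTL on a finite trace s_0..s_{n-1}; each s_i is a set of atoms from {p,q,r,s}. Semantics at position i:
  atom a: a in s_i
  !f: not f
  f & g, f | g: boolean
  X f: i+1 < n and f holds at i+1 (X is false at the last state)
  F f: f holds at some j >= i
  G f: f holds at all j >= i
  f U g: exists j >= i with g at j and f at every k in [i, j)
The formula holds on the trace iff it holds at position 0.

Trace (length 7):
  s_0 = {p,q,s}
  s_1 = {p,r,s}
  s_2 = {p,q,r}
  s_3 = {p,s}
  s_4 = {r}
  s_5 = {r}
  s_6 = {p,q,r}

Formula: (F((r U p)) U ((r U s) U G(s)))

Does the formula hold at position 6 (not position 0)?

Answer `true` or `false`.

s_0={p,q,s}: (F((r U p)) U ((r U s) U G(s)))=False F((r U p))=True (r U p)=True r=False p=True ((r U s) U G(s))=False (r U s)=True s=True G(s)=False
s_1={p,r,s}: (F((r U p)) U ((r U s) U G(s)))=False F((r U p))=True (r U p)=True r=True p=True ((r U s) U G(s))=False (r U s)=True s=True G(s)=False
s_2={p,q,r}: (F((r U p)) U ((r U s) U G(s)))=False F((r U p))=True (r U p)=True r=True p=True ((r U s) U G(s))=False (r U s)=True s=False G(s)=False
s_3={p,s}: (F((r U p)) U ((r U s) U G(s)))=False F((r U p))=True (r U p)=True r=False p=True ((r U s) U G(s))=False (r U s)=True s=True G(s)=False
s_4={r}: (F((r U p)) U ((r U s) U G(s)))=False F((r U p))=True (r U p)=True r=True p=False ((r U s) U G(s))=False (r U s)=False s=False G(s)=False
s_5={r}: (F((r U p)) U ((r U s) U G(s)))=False F((r U p))=True (r U p)=True r=True p=False ((r U s) U G(s))=False (r U s)=False s=False G(s)=False
s_6={p,q,r}: (F((r U p)) U ((r U s) U G(s)))=False F((r U p))=True (r U p)=True r=True p=True ((r U s) U G(s))=False (r U s)=False s=False G(s)=False
Evaluating at position 6: result = False

Answer: false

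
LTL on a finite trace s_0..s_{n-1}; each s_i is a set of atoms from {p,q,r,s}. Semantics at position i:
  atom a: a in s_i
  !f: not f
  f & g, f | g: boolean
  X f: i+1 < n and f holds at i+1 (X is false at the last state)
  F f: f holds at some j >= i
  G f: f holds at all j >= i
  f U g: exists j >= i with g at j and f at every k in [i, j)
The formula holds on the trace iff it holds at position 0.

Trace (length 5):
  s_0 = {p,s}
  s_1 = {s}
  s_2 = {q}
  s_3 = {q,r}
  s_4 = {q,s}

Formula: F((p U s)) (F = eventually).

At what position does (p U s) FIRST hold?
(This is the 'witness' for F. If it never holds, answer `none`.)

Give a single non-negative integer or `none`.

s_0={p,s}: (p U s)=True p=True s=True
s_1={s}: (p U s)=True p=False s=True
s_2={q}: (p U s)=False p=False s=False
s_3={q,r}: (p U s)=False p=False s=False
s_4={q,s}: (p U s)=True p=False s=True
F((p U s)) holds; first witness at position 0.

Answer: 0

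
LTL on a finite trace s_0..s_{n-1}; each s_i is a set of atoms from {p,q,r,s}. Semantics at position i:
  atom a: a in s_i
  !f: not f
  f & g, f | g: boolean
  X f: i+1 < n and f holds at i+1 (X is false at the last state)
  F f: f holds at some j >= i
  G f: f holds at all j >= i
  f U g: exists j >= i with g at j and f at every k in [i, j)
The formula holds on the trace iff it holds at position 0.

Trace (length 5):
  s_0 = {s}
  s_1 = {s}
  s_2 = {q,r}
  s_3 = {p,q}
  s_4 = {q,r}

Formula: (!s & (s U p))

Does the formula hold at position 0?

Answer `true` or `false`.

Answer: false

Derivation:
s_0={s}: (!s & (s U p))=False !s=False s=True (s U p)=False p=False
s_1={s}: (!s & (s U p))=False !s=False s=True (s U p)=False p=False
s_2={q,r}: (!s & (s U p))=False !s=True s=False (s U p)=False p=False
s_3={p,q}: (!s & (s U p))=True !s=True s=False (s U p)=True p=True
s_4={q,r}: (!s & (s U p))=False !s=True s=False (s U p)=False p=False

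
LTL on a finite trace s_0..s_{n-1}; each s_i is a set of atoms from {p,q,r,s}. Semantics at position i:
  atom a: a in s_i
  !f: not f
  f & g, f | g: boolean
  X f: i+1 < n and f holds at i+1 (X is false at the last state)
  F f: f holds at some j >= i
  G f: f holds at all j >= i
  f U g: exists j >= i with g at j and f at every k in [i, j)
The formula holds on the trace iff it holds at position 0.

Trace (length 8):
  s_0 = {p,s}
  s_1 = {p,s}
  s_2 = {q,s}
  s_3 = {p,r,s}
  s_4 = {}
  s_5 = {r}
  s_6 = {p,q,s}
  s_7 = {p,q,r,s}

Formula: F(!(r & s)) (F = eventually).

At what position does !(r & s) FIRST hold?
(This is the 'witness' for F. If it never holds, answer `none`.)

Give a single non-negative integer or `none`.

Answer: 0

Derivation:
s_0={p,s}: !(r & s)=True (r & s)=False r=False s=True
s_1={p,s}: !(r & s)=True (r & s)=False r=False s=True
s_2={q,s}: !(r & s)=True (r & s)=False r=False s=True
s_3={p,r,s}: !(r & s)=False (r & s)=True r=True s=True
s_4={}: !(r & s)=True (r & s)=False r=False s=False
s_5={r}: !(r & s)=True (r & s)=False r=True s=False
s_6={p,q,s}: !(r & s)=True (r & s)=False r=False s=True
s_7={p,q,r,s}: !(r & s)=False (r & s)=True r=True s=True
F(!(r & s)) holds; first witness at position 0.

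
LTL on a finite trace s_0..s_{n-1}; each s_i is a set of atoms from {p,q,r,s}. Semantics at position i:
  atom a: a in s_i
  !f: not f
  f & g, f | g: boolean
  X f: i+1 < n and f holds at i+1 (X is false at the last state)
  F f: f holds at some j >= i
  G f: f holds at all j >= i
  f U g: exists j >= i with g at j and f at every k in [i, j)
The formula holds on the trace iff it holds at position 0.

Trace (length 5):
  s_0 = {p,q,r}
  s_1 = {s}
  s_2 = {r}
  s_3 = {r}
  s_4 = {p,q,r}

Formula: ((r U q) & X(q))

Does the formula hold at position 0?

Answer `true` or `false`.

s_0={p,q,r}: ((r U q) & X(q))=False (r U q)=True r=True q=True X(q)=False
s_1={s}: ((r U q) & X(q))=False (r U q)=False r=False q=False X(q)=False
s_2={r}: ((r U q) & X(q))=False (r U q)=True r=True q=False X(q)=False
s_3={r}: ((r U q) & X(q))=True (r U q)=True r=True q=False X(q)=True
s_4={p,q,r}: ((r U q) & X(q))=False (r U q)=True r=True q=True X(q)=False

Answer: false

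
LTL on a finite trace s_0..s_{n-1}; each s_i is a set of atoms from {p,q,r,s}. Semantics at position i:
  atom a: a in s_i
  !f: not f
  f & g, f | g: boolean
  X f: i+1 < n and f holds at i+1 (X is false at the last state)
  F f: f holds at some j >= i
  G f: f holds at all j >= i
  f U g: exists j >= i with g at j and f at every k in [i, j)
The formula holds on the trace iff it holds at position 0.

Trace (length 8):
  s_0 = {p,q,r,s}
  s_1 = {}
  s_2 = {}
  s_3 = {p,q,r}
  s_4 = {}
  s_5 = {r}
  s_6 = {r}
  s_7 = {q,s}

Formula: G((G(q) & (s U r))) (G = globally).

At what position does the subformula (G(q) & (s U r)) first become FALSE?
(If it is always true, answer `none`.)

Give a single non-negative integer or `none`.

Answer: 0

Derivation:
s_0={p,q,r,s}: (G(q) & (s U r))=False G(q)=False q=True (s U r)=True s=True r=True
s_1={}: (G(q) & (s U r))=False G(q)=False q=False (s U r)=False s=False r=False
s_2={}: (G(q) & (s U r))=False G(q)=False q=False (s U r)=False s=False r=False
s_3={p,q,r}: (G(q) & (s U r))=False G(q)=False q=True (s U r)=True s=False r=True
s_4={}: (G(q) & (s U r))=False G(q)=False q=False (s U r)=False s=False r=False
s_5={r}: (G(q) & (s U r))=False G(q)=False q=False (s U r)=True s=False r=True
s_6={r}: (G(q) & (s U r))=False G(q)=False q=False (s U r)=True s=False r=True
s_7={q,s}: (G(q) & (s U r))=False G(q)=True q=True (s U r)=False s=True r=False
G((G(q) & (s U r))) holds globally = False
First violation at position 0.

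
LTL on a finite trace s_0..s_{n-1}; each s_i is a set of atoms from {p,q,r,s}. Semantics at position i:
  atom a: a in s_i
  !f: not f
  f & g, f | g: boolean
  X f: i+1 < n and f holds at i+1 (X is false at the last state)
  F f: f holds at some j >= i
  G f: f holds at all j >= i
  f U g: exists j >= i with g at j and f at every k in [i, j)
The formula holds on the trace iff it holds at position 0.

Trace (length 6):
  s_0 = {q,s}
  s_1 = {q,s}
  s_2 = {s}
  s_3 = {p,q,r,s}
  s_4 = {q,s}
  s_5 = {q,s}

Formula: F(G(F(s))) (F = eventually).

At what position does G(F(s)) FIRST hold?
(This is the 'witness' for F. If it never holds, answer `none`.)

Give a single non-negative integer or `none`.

s_0={q,s}: G(F(s))=True F(s)=True s=True
s_1={q,s}: G(F(s))=True F(s)=True s=True
s_2={s}: G(F(s))=True F(s)=True s=True
s_3={p,q,r,s}: G(F(s))=True F(s)=True s=True
s_4={q,s}: G(F(s))=True F(s)=True s=True
s_5={q,s}: G(F(s))=True F(s)=True s=True
F(G(F(s))) holds; first witness at position 0.

Answer: 0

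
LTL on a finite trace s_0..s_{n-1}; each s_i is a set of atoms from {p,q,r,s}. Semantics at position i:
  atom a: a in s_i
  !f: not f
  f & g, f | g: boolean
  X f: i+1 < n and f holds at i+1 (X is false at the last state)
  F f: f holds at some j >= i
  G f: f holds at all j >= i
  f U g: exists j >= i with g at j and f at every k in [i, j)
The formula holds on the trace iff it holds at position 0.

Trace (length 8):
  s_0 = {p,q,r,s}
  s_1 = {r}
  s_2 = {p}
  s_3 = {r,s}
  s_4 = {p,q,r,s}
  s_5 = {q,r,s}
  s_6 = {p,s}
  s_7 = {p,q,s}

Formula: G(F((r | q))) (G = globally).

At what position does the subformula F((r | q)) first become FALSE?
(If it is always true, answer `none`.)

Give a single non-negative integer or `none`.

s_0={p,q,r,s}: F((r | q))=True (r | q)=True r=True q=True
s_1={r}: F((r | q))=True (r | q)=True r=True q=False
s_2={p}: F((r | q))=True (r | q)=False r=False q=False
s_3={r,s}: F((r | q))=True (r | q)=True r=True q=False
s_4={p,q,r,s}: F((r | q))=True (r | q)=True r=True q=True
s_5={q,r,s}: F((r | q))=True (r | q)=True r=True q=True
s_6={p,s}: F((r | q))=True (r | q)=False r=False q=False
s_7={p,q,s}: F((r | q))=True (r | q)=True r=False q=True
G(F((r | q))) holds globally = True
No violation — formula holds at every position.

Answer: none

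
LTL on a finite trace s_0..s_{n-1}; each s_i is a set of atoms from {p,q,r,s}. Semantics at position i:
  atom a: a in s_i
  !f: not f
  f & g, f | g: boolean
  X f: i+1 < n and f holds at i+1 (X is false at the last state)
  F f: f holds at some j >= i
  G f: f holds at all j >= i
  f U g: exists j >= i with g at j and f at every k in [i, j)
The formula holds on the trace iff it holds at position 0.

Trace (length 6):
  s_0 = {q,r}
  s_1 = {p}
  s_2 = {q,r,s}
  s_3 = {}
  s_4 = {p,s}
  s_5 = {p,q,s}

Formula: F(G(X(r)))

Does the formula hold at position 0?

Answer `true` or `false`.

Answer: false

Derivation:
s_0={q,r}: F(G(X(r)))=False G(X(r))=False X(r)=False r=True
s_1={p}: F(G(X(r)))=False G(X(r))=False X(r)=True r=False
s_2={q,r,s}: F(G(X(r)))=False G(X(r))=False X(r)=False r=True
s_3={}: F(G(X(r)))=False G(X(r))=False X(r)=False r=False
s_4={p,s}: F(G(X(r)))=False G(X(r))=False X(r)=False r=False
s_5={p,q,s}: F(G(X(r)))=False G(X(r))=False X(r)=False r=False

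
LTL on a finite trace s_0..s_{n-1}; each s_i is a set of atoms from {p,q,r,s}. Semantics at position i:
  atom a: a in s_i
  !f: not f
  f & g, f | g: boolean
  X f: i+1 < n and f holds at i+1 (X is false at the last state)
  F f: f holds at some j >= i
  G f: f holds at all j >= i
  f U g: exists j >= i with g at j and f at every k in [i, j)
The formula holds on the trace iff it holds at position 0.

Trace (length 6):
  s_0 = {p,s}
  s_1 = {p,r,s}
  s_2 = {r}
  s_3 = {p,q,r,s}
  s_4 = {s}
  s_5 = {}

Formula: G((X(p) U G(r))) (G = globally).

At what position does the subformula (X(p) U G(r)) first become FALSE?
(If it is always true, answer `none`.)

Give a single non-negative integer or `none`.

s_0={p,s}: (X(p) U G(r))=False X(p)=True p=True G(r)=False r=False
s_1={p,r,s}: (X(p) U G(r))=False X(p)=False p=True G(r)=False r=True
s_2={r}: (X(p) U G(r))=False X(p)=True p=False G(r)=False r=True
s_3={p,q,r,s}: (X(p) U G(r))=False X(p)=False p=True G(r)=False r=True
s_4={s}: (X(p) U G(r))=False X(p)=False p=False G(r)=False r=False
s_5={}: (X(p) U G(r))=False X(p)=False p=False G(r)=False r=False
G((X(p) U G(r))) holds globally = False
First violation at position 0.

Answer: 0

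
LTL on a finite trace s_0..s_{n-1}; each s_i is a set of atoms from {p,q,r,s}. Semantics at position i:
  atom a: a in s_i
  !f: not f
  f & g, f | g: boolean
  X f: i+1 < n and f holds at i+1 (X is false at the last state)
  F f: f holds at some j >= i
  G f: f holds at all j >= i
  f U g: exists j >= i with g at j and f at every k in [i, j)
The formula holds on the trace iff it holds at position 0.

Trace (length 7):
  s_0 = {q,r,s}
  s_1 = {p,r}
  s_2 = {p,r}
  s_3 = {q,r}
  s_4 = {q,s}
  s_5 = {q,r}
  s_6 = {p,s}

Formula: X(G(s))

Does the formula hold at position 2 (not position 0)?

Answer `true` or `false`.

s_0={q,r,s}: X(G(s))=False G(s)=False s=True
s_1={p,r}: X(G(s))=False G(s)=False s=False
s_2={p,r}: X(G(s))=False G(s)=False s=False
s_3={q,r}: X(G(s))=False G(s)=False s=False
s_4={q,s}: X(G(s))=False G(s)=False s=True
s_5={q,r}: X(G(s))=True G(s)=False s=False
s_6={p,s}: X(G(s))=False G(s)=True s=True
Evaluating at position 2: result = False

Answer: false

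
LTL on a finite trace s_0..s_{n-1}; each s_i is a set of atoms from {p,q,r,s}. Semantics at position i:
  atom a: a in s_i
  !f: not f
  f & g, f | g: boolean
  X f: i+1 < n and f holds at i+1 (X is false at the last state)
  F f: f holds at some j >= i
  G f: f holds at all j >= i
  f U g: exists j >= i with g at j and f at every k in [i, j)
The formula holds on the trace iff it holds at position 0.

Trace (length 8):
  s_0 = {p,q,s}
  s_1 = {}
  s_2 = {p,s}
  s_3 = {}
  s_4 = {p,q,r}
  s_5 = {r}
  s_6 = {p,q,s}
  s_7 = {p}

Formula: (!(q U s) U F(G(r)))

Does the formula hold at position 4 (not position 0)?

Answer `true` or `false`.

Answer: false

Derivation:
s_0={p,q,s}: (!(q U s) U F(G(r)))=False !(q U s)=False (q U s)=True q=True s=True F(G(r))=False G(r)=False r=False
s_1={}: (!(q U s) U F(G(r)))=False !(q U s)=True (q U s)=False q=False s=False F(G(r))=False G(r)=False r=False
s_2={p,s}: (!(q U s) U F(G(r)))=False !(q U s)=False (q U s)=True q=False s=True F(G(r))=False G(r)=False r=False
s_3={}: (!(q U s) U F(G(r)))=False !(q U s)=True (q U s)=False q=False s=False F(G(r))=False G(r)=False r=False
s_4={p,q,r}: (!(q U s) U F(G(r)))=False !(q U s)=True (q U s)=False q=True s=False F(G(r))=False G(r)=False r=True
s_5={r}: (!(q U s) U F(G(r)))=False !(q U s)=True (q U s)=False q=False s=False F(G(r))=False G(r)=False r=True
s_6={p,q,s}: (!(q U s) U F(G(r)))=False !(q U s)=False (q U s)=True q=True s=True F(G(r))=False G(r)=False r=False
s_7={p}: (!(q U s) U F(G(r)))=False !(q U s)=True (q U s)=False q=False s=False F(G(r))=False G(r)=False r=False
Evaluating at position 4: result = False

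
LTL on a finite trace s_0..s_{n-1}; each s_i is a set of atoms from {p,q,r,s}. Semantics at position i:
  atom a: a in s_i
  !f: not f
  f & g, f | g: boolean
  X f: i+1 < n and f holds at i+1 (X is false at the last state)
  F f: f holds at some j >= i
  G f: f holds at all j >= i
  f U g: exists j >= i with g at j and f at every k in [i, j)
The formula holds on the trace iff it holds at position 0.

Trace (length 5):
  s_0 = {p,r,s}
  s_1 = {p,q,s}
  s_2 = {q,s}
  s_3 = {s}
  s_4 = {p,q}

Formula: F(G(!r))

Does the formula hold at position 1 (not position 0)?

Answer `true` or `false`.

Answer: true

Derivation:
s_0={p,r,s}: F(G(!r))=True G(!r)=False !r=False r=True
s_1={p,q,s}: F(G(!r))=True G(!r)=True !r=True r=False
s_2={q,s}: F(G(!r))=True G(!r)=True !r=True r=False
s_3={s}: F(G(!r))=True G(!r)=True !r=True r=False
s_4={p,q}: F(G(!r))=True G(!r)=True !r=True r=False
Evaluating at position 1: result = True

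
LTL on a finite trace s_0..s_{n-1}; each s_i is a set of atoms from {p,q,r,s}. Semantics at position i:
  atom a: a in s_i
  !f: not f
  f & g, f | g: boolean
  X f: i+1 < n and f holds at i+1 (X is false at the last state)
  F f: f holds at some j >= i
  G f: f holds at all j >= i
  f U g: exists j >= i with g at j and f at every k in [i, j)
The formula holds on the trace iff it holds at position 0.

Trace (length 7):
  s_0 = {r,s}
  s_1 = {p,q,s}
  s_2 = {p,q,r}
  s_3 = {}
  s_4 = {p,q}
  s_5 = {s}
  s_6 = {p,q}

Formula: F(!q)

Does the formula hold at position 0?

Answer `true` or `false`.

s_0={r,s}: F(!q)=True !q=True q=False
s_1={p,q,s}: F(!q)=True !q=False q=True
s_2={p,q,r}: F(!q)=True !q=False q=True
s_3={}: F(!q)=True !q=True q=False
s_4={p,q}: F(!q)=True !q=False q=True
s_5={s}: F(!q)=True !q=True q=False
s_6={p,q}: F(!q)=False !q=False q=True

Answer: true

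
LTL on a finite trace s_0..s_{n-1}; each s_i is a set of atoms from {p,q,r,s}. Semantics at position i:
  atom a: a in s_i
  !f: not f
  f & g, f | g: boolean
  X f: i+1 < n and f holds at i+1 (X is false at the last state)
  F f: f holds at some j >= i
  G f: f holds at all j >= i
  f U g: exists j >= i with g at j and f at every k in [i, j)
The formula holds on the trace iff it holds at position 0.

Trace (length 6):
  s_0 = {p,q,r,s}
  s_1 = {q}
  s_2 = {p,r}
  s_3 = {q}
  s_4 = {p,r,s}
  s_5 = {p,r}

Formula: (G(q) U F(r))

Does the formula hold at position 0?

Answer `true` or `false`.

Answer: true

Derivation:
s_0={p,q,r,s}: (G(q) U F(r))=True G(q)=False q=True F(r)=True r=True
s_1={q}: (G(q) U F(r))=True G(q)=False q=True F(r)=True r=False
s_2={p,r}: (G(q) U F(r))=True G(q)=False q=False F(r)=True r=True
s_3={q}: (G(q) U F(r))=True G(q)=False q=True F(r)=True r=False
s_4={p,r,s}: (G(q) U F(r))=True G(q)=False q=False F(r)=True r=True
s_5={p,r}: (G(q) U F(r))=True G(q)=False q=False F(r)=True r=True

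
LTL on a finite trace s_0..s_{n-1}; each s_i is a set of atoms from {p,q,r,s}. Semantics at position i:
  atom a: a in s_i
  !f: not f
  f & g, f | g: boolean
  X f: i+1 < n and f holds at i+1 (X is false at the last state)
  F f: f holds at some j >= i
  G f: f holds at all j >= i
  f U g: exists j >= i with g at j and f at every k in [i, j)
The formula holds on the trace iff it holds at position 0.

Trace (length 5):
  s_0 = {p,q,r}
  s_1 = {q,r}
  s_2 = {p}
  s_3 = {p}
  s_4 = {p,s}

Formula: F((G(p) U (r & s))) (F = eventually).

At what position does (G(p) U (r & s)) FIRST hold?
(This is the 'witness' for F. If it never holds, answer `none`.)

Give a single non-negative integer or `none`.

s_0={p,q,r}: (G(p) U (r & s))=False G(p)=False p=True (r & s)=False r=True s=False
s_1={q,r}: (G(p) U (r & s))=False G(p)=False p=False (r & s)=False r=True s=False
s_2={p}: (G(p) U (r & s))=False G(p)=True p=True (r & s)=False r=False s=False
s_3={p}: (G(p) U (r & s))=False G(p)=True p=True (r & s)=False r=False s=False
s_4={p,s}: (G(p) U (r & s))=False G(p)=True p=True (r & s)=False r=False s=True
F((G(p) U (r & s))) does not hold (no witness exists).

Answer: none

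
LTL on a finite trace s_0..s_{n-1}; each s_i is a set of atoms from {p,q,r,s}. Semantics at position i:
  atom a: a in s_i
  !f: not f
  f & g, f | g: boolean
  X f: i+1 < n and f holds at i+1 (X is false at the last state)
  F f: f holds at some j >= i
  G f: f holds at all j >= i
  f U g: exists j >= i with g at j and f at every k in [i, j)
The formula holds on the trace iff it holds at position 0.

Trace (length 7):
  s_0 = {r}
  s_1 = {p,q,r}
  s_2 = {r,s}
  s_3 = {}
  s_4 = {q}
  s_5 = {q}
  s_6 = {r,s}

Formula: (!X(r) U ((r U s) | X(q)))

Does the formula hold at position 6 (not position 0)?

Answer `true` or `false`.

s_0={r}: (!X(r) U ((r U s) | X(q)))=True !X(r)=False X(r)=True r=True ((r U s) | X(q))=True (r U s)=True s=False X(q)=True q=False
s_1={p,q,r}: (!X(r) U ((r U s) | X(q)))=True !X(r)=False X(r)=True r=True ((r U s) | X(q))=True (r U s)=True s=False X(q)=False q=True
s_2={r,s}: (!X(r) U ((r U s) | X(q)))=True !X(r)=True X(r)=False r=True ((r U s) | X(q))=True (r U s)=True s=True X(q)=False q=False
s_3={}: (!X(r) U ((r U s) | X(q)))=True !X(r)=True X(r)=False r=False ((r U s) | X(q))=True (r U s)=False s=False X(q)=True q=False
s_4={q}: (!X(r) U ((r U s) | X(q)))=True !X(r)=True X(r)=False r=False ((r U s) | X(q))=True (r U s)=False s=False X(q)=True q=True
s_5={q}: (!X(r) U ((r U s) | X(q)))=False !X(r)=False X(r)=True r=False ((r U s) | X(q))=False (r U s)=False s=False X(q)=False q=True
s_6={r,s}: (!X(r) U ((r U s) | X(q)))=True !X(r)=True X(r)=False r=True ((r U s) | X(q))=True (r U s)=True s=True X(q)=False q=False
Evaluating at position 6: result = True

Answer: true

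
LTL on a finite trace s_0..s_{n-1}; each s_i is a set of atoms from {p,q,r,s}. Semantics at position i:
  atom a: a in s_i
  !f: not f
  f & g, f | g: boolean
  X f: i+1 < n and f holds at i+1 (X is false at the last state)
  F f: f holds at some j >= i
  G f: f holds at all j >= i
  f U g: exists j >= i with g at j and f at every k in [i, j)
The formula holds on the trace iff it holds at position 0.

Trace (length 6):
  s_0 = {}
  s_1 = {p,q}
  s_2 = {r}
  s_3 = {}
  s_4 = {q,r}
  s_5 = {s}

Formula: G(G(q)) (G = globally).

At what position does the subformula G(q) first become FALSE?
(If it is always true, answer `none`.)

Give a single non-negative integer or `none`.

s_0={}: G(q)=False q=False
s_1={p,q}: G(q)=False q=True
s_2={r}: G(q)=False q=False
s_3={}: G(q)=False q=False
s_4={q,r}: G(q)=False q=True
s_5={s}: G(q)=False q=False
G(G(q)) holds globally = False
First violation at position 0.

Answer: 0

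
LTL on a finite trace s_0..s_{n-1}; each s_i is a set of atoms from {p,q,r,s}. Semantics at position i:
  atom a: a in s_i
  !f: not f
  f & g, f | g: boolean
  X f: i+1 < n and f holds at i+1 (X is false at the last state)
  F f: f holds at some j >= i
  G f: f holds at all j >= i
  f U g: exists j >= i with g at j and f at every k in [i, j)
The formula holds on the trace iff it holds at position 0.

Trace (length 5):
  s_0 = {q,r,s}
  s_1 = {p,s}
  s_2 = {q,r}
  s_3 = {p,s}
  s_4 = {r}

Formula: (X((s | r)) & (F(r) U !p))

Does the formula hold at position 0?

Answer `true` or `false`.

s_0={q,r,s}: (X((s | r)) & (F(r) U !p))=True X((s | r))=True (s | r)=True s=True r=True (F(r) U !p)=True F(r)=True !p=True p=False
s_1={p,s}: (X((s | r)) & (F(r) U !p))=True X((s | r))=True (s | r)=True s=True r=False (F(r) U !p)=True F(r)=True !p=False p=True
s_2={q,r}: (X((s | r)) & (F(r) U !p))=True X((s | r))=True (s | r)=True s=False r=True (F(r) U !p)=True F(r)=True !p=True p=False
s_3={p,s}: (X((s | r)) & (F(r) U !p))=True X((s | r))=True (s | r)=True s=True r=False (F(r) U !p)=True F(r)=True !p=False p=True
s_4={r}: (X((s | r)) & (F(r) U !p))=False X((s | r))=False (s | r)=True s=False r=True (F(r) U !p)=True F(r)=True !p=True p=False

Answer: true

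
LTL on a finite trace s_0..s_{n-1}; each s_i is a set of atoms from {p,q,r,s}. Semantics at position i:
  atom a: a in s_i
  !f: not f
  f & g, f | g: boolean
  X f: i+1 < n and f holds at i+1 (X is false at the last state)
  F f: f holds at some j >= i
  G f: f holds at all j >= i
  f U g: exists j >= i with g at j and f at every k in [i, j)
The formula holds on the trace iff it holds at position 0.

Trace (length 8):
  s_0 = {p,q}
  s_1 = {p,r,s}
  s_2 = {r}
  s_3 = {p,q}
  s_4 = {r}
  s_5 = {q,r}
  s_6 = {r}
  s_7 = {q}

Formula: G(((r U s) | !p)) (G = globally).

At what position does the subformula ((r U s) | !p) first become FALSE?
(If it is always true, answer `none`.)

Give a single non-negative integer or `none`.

s_0={p,q}: ((r U s) | !p)=False (r U s)=False r=False s=False !p=False p=True
s_1={p,r,s}: ((r U s) | !p)=True (r U s)=True r=True s=True !p=False p=True
s_2={r}: ((r U s) | !p)=True (r U s)=False r=True s=False !p=True p=False
s_3={p,q}: ((r U s) | !p)=False (r U s)=False r=False s=False !p=False p=True
s_4={r}: ((r U s) | !p)=True (r U s)=False r=True s=False !p=True p=False
s_5={q,r}: ((r U s) | !p)=True (r U s)=False r=True s=False !p=True p=False
s_6={r}: ((r U s) | !p)=True (r U s)=False r=True s=False !p=True p=False
s_7={q}: ((r U s) | !p)=True (r U s)=False r=False s=False !p=True p=False
G(((r U s) | !p)) holds globally = False
First violation at position 0.

Answer: 0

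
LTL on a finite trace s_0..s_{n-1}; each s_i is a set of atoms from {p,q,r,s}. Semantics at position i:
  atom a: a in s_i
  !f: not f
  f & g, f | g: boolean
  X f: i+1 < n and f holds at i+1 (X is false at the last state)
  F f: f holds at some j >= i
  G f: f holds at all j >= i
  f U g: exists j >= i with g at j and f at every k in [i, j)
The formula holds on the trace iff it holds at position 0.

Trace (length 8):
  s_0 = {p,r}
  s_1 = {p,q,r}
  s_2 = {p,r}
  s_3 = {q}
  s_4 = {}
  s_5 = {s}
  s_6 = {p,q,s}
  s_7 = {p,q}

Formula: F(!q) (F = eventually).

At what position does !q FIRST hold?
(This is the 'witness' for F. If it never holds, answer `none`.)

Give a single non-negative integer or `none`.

Answer: 0

Derivation:
s_0={p,r}: !q=True q=False
s_1={p,q,r}: !q=False q=True
s_2={p,r}: !q=True q=False
s_3={q}: !q=False q=True
s_4={}: !q=True q=False
s_5={s}: !q=True q=False
s_6={p,q,s}: !q=False q=True
s_7={p,q}: !q=False q=True
F(!q) holds; first witness at position 0.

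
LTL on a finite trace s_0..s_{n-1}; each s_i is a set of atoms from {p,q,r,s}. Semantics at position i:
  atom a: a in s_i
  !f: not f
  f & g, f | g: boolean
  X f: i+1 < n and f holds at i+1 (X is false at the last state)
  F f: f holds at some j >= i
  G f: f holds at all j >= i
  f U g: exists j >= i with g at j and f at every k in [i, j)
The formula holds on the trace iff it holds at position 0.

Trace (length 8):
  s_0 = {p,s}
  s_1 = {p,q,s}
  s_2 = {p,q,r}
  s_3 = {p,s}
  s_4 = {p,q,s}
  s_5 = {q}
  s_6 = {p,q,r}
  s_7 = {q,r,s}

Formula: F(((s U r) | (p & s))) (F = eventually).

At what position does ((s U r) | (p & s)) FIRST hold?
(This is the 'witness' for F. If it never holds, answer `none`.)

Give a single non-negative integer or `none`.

s_0={p,s}: ((s U r) | (p & s))=True (s U r)=True s=True r=False (p & s)=True p=True
s_1={p,q,s}: ((s U r) | (p & s))=True (s U r)=True s=True r=False (p & s)=True p=True
s_2={p,q,r}: ((s U r) | (p & s))=True (s U r)=True s=False r=True (p & s)=False p=True
s_3={p,s}: ((s U r) | (p & s))=True (s U r)=False s=True r=False (p & s)=True p=True
s_4={p,q,s}: ((s U r) | (p & s))=True (s U r)=False s=True r=False (p & s)=True p=True
s_5={q}: ((s U r) | (p & s))=False (s U r)=False s=False r=False (p & s)=False p=False
s_6={p,q,r}: ((s U r) | (p & s))=True (s U r)=True s=False r=True (p & s)=False p=True
s_7={q,r,s}: ((s U r) | (p & s))=True (s U r)=True s=True r=True (p & s)=False p=False
F(((s U r) | (p & s))) holds; first witness at position 0.

Answer: 0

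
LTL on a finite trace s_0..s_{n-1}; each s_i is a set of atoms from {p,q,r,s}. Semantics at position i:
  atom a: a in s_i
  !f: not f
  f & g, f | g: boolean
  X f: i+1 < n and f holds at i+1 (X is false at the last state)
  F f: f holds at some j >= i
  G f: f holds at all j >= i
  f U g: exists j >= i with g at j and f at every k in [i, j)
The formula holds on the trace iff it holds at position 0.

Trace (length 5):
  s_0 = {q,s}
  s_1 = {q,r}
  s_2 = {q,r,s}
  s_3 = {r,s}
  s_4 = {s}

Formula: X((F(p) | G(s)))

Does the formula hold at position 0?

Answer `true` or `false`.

s_0={q,s}: X((F(p) | G(s)))=False (F(p) | G(s))=False F(p)=False p=False G(s)=False s=True
s_1={q,r}: X((F(p) | G(s)))=True (F(p) | G(s))=False F(p)=False p=False G(s)=False s=False
s_2={q,r,s}: X((F(p) | G(s)))=True (F(p) | G(s))=True F(p)=False p=False G(s)=True s=True
s_3={r,s}: X((F(p) | G(s)))=True (F(p) | G(s))=True F(p)=False p=False G(s)=True s=True
s_4={s}: X((F(p) | G(s)))=False (F(p) | G(s))=True F(p)=False p=False G(s)=True s=True

Answer: false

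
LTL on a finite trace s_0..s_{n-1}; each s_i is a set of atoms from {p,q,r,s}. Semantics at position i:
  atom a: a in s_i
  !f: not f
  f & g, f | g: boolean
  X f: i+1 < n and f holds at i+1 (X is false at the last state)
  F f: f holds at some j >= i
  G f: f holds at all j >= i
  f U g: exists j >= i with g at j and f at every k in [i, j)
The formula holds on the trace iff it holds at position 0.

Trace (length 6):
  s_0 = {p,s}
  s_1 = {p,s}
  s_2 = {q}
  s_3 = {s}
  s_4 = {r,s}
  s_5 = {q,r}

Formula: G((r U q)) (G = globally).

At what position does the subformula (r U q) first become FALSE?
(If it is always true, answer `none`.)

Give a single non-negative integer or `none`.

Answer: 0

Derivation:
s_0={p,s}: (r U q)=False r=False q=False
s_1={p,s}: (r U q)=False r=False q=False
s_2={q}: (r U q)=True r=False q=True
s_3={s}: (r U q)=False r=False q=False
s_4={r,s}: (r U q)=True r=True q=False
s_5={q,r}: (r U q)=True r=True q=True
G((r U q)) holds globally = False
First violation at position 0.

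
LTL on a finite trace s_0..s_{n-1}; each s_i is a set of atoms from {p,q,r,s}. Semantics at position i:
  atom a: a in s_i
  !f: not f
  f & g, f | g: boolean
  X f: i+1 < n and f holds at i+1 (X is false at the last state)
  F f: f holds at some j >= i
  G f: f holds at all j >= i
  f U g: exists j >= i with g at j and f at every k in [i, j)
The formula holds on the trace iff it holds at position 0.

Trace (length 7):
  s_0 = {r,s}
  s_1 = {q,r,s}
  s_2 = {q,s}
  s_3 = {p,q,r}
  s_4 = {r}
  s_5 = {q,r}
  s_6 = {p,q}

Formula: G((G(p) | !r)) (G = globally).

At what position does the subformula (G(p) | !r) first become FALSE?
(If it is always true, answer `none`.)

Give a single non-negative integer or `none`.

s_0={r,s}: (G(p) | !r)=False G(p)=False p=False !r=False r=True
s_1={q,r,s}: (G(p) | !r)=False G(p)=False p=False !r=False r=True
s_2={q,s}: (G(p) | !r)=True G(p)=False p=False !r=True r=False
s_3={p,q,r}: (G(p) | !r)=False G(p)=False p=True !r=False r=True
s_4={r}: (G(p) | !r)=False G(p)=False p=False !r=False r=True
s_5={q,r}: (G(p) | !r)=False G(p)=False p=False !r=False r=True
s_6={p,q}: (G(p) | !r)=True G(p)=True p=True !r=True r=False
G((G(p) | !r)) holds globally = False
First violation at position 0.

Answer: 0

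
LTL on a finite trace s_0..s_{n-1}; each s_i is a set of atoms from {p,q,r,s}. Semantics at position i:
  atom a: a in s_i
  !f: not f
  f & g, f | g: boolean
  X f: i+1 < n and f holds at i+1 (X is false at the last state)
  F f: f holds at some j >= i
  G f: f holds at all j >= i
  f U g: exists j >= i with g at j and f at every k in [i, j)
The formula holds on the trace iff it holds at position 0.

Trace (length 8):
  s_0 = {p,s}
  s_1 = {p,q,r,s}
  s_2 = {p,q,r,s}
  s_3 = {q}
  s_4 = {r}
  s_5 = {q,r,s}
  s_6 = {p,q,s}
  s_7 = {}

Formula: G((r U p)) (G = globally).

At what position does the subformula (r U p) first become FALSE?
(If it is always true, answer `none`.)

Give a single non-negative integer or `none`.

s_0={p,s}: (r U p)=True r=False p=True
s_1={p,q,r,s}: (r U p)=True r=True p=True
s_2={p,q,r,s}: (r U p)=True r=True p=True
s_3={q}: (r U p)=False r=False p=False
s_4={r}: (r U p)=True r=True p=False
s_5={q,r,s}: (r U p)=True r=True p=False
s_6={p,q,s}: (r U p)=True r=False p=True
s_7={}: (r U p)=False r=False p=False
G((r U p)) holds globally = False
First violation at position 3.

Answer: 3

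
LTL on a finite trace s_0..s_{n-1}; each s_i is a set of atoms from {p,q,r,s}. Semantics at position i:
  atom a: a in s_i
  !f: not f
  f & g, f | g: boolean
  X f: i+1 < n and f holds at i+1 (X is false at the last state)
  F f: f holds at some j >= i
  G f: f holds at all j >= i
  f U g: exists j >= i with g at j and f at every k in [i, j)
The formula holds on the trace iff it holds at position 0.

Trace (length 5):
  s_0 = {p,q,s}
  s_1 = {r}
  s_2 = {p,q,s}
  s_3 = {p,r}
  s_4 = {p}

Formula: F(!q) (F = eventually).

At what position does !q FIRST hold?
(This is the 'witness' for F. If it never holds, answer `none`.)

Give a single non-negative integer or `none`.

s_0={p,q,s}: !q=False q=True
s_1={r}: !q=True q=False
s_2={p,q,s}: !q=False q=True
s_3={p,r}: !q=True q=False
s_4={p}: !q=True q=False
F(!q) holds; first witness at position 1.

Answer: 1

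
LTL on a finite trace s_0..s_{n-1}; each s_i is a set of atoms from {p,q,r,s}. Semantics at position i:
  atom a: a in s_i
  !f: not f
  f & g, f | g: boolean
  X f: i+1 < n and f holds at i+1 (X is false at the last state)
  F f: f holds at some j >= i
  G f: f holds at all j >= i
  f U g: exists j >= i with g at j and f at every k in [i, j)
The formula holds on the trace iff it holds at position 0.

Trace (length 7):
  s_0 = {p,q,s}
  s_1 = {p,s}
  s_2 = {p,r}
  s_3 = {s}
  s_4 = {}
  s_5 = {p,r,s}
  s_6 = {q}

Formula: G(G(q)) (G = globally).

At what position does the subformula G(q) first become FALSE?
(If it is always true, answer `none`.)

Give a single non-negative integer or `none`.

Answer: 0

Derivation:
s_0={p,q,s}: G(q)=False q=True
s_1={p,s}: G(q)=False q=False
s_2={p,r}: G(q)=False q=False
s_3={s}: G(q)=False q=False
s_4={}: G(q)=False q=False
s_5={p,r,s}: G(q)=False q=False
s_6={q}: G(q)=True q=True
G(G(q)) holds globally = False
First violation at position 0.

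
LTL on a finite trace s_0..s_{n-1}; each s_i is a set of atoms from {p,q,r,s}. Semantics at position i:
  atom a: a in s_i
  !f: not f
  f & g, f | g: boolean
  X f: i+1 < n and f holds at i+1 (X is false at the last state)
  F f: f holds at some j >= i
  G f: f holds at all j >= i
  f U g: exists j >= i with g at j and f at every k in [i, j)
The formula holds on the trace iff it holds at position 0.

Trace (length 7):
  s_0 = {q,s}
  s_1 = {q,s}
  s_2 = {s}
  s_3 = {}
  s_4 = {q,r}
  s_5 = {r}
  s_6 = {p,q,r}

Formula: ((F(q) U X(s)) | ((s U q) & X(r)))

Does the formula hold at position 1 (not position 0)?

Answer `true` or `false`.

Answer: true

Derivation:
s_0={q,s}: ((F(q) U X(s)) | ((s U q) & X(r)))=True (F(q) U X(s))=True F(q)=True q=True X(s)=True s=True ((s U q) & X(r))=False (s U q)=True X(r)=False r=False
s_1={q,s}: ((F(q) U X(s)) | ((s U q) & X(r)))=True (F(q) U X(s))=True F(q)=True q=True X(s)=True s=True ((s U q) & X(r))=False (s U q)=True X(r)=False r=False
s_2={s}: ((F(q) U X(s)) | ((s U q) & X(r)))=False (F(q) U X(s))=False F(q)=True q=False X(s)=False s=True ((s U q) & X(r))=False (s U q)=False X(r)=False r=False
s_3={}: ((F(q) U X(s)) | ((s U q) & X(r)))=False (F(q) U X(s))=False F(q)=True q=False X(s)=False s=False ((s U q) & X(r))=False (s U q)=False X(r)=True r=False
s_4={q,r}: ((F(q) U X(s)) | ((s U q) & X(r)))=True (F(q) U X(s))=False F(q)=True q=True X(s)=False s=False ((s U q) & X(r))=True (s U q)=True X(r)=True r=True
s_5={r}: ((F(q) U X(s)) | ((s U q) & X(r)))=False (F(q) U X(s))=False F(q)=True q=False X(s)=False s=False ((s U q) & X(r))=False (s U q)=False X(r)=True r=True
s_6={p,q,r}: ((F(q) U X(s)) | ((s U q) & X(r)))=False (F(q) U X(s))=False F(q)=True q=True X(s)=False s=False ((s U q) & X(r))=False (s U q)=True X(r)=False r=True
Evaluating at position 1: result = True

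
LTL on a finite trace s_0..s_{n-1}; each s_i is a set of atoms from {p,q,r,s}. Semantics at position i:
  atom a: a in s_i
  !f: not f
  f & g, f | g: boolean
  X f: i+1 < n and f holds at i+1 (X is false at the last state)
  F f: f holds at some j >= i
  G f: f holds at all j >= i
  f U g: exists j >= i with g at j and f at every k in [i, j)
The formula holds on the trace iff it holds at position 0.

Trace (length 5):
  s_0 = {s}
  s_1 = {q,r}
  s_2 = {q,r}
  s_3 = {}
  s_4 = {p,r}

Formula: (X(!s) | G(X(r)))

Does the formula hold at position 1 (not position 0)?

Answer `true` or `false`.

Answer: true

Derivation:
s_0={s}: (X(!s) | G(X(r)))=True X(!s)=True !s=False s=True G(X(r))=False X(r)=True r=False
s_1={q,r}: (X(!s) | G(X(r)))=True X(!s)=True !s=True s=False G(X(r))=False X(r)=True r=True
s_2={q,r}: (X(!s) | G(X(r)))=True X(!s)=True !s=True s=False G(X(r))=False X(r)=False r=True
s_3={}: (X(!s) | G(X(r)))=True X(!s)=True !s=True s=False G(X(r))=False X(r)=True r=False
s_4={p,r}: (X(!s) | G(X(r)))=False X(!s)=False !s=True s=False G(X(r))=False X(r)=False r=True
Evaluating at position 1: result = True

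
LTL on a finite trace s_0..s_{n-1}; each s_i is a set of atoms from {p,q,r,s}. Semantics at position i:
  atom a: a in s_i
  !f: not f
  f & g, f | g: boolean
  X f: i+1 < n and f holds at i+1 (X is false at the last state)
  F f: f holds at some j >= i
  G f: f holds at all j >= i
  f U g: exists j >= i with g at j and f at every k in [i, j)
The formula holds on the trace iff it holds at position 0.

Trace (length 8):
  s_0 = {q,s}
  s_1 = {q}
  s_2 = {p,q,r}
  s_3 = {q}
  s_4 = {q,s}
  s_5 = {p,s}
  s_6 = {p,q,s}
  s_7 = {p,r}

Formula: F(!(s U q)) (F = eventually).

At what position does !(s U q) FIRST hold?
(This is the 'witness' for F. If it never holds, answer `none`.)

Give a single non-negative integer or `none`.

Answer: 7

Derivation:
s_0={q,s}: !(s U q)=False (s U q)=True s=True q=True
s_1={q}: !(s U q)=False (s U q)=True s=False q=True
s_2={p,q,r}: !(s U q)=False (s U q)=True s=False q=True
s_3={q}: !(s U q)=False (s U q)=True s=False q=True
s_4={q,s}: !(s U q)=False (s U q)=True s=True q=True
s_5={p,s}: !(s U q)=False (s U q)=True s=True q=False
s_6={p,q,s}: !(s U q)=False (s U q)=True s=True q=True
s_7={p,r}: !(s U q)=True (s U q)=False s=False q=False
F(!(s U q)) holds; first witness at position 7.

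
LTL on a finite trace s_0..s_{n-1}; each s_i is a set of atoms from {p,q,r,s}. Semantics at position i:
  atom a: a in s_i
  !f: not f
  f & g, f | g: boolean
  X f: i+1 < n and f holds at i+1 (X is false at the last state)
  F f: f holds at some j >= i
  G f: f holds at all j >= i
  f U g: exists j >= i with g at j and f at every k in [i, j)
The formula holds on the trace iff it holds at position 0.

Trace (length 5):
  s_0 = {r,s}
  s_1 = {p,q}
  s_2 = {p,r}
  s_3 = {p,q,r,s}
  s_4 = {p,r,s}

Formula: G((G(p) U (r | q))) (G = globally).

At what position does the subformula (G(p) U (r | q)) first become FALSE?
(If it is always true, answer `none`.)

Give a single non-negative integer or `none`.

Answer: none

Derivation:
s_0={r,s}: (G(p) U (r | q))=True G(p)=False p=False (r | q)=True r=True q=False
s_1={p,q}: (G(p) U (r | q))=True G(p)=True p=True (r | q)=True r=False q=True
s_2={p,r}: (G(p) U (r | q))=True G(p)=True p=True (r | q)=True r=True q=False
s_3={p,q,r,s}: (G(p) U (r | q))=True G(p)=True p=True (r | q)=True r=True q=True
s_4={p,r,s}: (G(p) U (r | q))=True G(p)=True p=True (r | q)=True r=True q=False
G((G(p) U (r | q))) holds globally = True
No violation — formula holds at every position.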